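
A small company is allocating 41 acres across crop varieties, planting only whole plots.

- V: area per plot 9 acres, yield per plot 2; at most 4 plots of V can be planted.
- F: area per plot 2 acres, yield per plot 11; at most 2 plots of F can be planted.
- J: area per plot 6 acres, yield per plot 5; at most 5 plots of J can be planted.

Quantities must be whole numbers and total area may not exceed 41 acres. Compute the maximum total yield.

This is a bounded integer knapsack.
F has the best ratio (11/2); taking only F gives at most 2×11 = 22 (stopped by the supply cap of 2).
Mixing does better — 2×F and 5×J: area 34 ≤ 41, yield 2·11 + 5·5 = 47.

47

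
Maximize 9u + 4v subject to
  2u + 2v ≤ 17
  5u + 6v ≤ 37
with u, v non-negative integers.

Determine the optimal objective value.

63

(u,v)=(7,0): 2·7+2·0=14≤17, 5·7+6·0=35≤37, objective 63.
(u,v)=(6,1): 2·6+2·1=14≤17, 5·6+6·1=36≤37, objective 58.
The best lattice point is (7,0), giving 63.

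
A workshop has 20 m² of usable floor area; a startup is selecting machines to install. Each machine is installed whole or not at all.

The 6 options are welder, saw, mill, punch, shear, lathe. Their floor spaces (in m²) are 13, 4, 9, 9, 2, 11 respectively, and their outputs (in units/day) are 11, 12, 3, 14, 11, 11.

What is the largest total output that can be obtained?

37

Allowing fractional choices, the relaxed optimum would be about 42.0, but machines are indivisible.
saw + punch + shear: floor space 4 + 9 + 2 = 15 ≤ 20, output 12 + 14 + 11 = 37.
saw + shear + lathe: floor space 4 + 2 + 11 = 17 ≤ 20, output 12 + 11 + 11 = 34.
welder + saw + shear: floor space 13 + 4 + 2 = 19 ≤ 20, output 11 + 12 + 11 = 34.
Best is saw, punch, and shear with total output 37.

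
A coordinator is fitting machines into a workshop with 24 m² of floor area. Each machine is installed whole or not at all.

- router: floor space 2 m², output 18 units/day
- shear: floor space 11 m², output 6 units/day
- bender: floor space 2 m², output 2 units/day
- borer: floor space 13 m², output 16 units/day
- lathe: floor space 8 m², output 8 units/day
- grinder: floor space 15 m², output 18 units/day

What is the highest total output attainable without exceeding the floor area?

42

Take router, borer, and lathe: floor space 2 + 13 + 8 = 23 ≤ 24, output 18 + 16 + 8 = 42.
No other feasible combination does better.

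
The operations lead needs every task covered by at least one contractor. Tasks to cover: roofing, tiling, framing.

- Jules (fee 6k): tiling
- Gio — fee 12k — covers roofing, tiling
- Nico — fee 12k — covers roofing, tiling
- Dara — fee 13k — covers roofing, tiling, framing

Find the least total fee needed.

13

Dara alone covers roofing, tiling, framing — every task.
Total fee: 13.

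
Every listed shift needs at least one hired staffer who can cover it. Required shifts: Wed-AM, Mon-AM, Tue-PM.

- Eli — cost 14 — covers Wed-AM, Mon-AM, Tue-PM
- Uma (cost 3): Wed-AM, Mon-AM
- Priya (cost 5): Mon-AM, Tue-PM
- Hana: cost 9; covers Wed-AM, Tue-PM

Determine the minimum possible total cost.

Choose Uma and Priya: together they cover Wed-AM, Mon-AM, Tue-PM — every shift.
Total cost: 3 + 5 = 8.

8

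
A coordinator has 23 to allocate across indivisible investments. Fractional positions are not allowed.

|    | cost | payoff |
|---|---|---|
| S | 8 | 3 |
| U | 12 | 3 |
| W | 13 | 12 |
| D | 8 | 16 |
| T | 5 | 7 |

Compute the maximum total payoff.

28

Take W and D: cost 13 + 8 = 21 ≤ 23, payoff 12 + 16 = 28.
No other feasible combination does better.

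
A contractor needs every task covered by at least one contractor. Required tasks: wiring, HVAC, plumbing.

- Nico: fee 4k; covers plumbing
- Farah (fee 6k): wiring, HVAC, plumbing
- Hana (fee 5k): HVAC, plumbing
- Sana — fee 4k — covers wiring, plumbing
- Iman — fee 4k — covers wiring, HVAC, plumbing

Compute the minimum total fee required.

4

Iman alone covers wiring, HVAC, plumbing — every task.
Total fee: 4.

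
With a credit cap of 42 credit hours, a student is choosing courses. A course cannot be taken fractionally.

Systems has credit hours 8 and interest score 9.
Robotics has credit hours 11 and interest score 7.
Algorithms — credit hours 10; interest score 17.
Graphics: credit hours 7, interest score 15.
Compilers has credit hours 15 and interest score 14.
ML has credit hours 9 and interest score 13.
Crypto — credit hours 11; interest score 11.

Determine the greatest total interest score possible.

Allowing fractional choices, the relaxed optimum would be about 62.0, but courses are indivisible.
Algorithms + Graphics + ML + Crypto: credit hours 10 + 7 + 9 + 11 = 37 ≤ 42, interest score 17 + 15 + 13 + 11 = 56.
Algorithms + Graphics + Compilers + ML: credit hours 10 + 7 + 15 + 9 = 41 ≤ 42, interest score 17 + 15 + 14 + 13 = 59.
Best is Algorithms, Graphics, Compilers, and ML with total interest score 59.

59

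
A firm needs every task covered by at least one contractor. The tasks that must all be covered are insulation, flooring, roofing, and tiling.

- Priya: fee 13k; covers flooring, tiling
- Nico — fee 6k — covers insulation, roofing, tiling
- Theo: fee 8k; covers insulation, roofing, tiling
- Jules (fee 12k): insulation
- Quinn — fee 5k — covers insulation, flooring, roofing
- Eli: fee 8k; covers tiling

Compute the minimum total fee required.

11

Choose Nico and Quinn: together they cover insulation, flooring, roofing, tiling — every task.
Total fee: 6 + 5 = 11.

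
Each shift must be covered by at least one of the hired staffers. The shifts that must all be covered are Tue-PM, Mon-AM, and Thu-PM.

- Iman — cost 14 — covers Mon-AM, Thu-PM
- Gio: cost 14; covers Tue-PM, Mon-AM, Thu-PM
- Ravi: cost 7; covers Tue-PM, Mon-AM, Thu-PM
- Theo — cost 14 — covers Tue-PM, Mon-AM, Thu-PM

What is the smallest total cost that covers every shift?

7

This is a weighted set-cover instance.
Ravi alone covers Tue-PM, Mon-AM, Thu-PM — every shift.
Total cost: 7.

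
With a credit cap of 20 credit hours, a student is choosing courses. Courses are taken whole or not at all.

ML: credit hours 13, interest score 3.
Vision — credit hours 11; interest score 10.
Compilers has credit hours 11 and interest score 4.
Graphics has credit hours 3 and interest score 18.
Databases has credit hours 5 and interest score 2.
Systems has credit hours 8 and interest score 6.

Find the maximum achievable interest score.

30

Allowing fractional choices, the relaxed optimum would be about 32.5, but courses are indivisible.
Vision + Graphics: credit hours 11 + 3 = 14 ≤ 20, interest score 10 + 18 = 28.
Vision + Graphics + Databases: credit hours 11 + 3 + 5 = 19 ≤ 20, interest score 10 + 18 + 2 = 30.
Best is Vision, Graphics, and Databases with total interest score 30.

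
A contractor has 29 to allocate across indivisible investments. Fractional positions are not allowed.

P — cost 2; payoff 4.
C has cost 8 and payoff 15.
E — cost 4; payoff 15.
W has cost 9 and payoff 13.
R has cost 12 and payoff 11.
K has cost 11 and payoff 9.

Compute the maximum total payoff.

47

Allowing fractional choices, the relaxed optimum would be about 52.5, but investments are indivisible.
C + E + W: cost 8 + 4 + 9 = 21 ≤ 29, payoff 15 + 15 + 13 = 43.
P + C + E + R: cost 2 + 8 + 4 + 12 = 26 ≤ 29, payoff 4 + 15 + 15 + 11 = 45.
P + C + E + W: cost 2 + 8 + 4 + 9 = 23 ≤ 29, payoff 4 + 15 + 15 + 13 = 47.
Best is P, C, E, and W with total payoff 47.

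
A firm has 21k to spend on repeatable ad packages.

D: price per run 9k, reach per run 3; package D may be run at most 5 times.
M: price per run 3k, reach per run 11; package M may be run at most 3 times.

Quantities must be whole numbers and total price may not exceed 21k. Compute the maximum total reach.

This is a bounded integer knapsack.
Take 1×D and 3×M: price 18 ≤ 21, reach 1·3 + 3·11 = 36.
M has the best ratio (11/3) and is taken to its limit of 3; remaining capacity is filled optimally with the others.

36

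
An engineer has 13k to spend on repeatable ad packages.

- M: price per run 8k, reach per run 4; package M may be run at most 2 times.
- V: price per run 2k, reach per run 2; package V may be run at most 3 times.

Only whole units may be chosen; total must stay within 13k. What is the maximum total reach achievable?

1×M and 2×V: price 12 ≤ 13, reach 1·4 + 2·2 = 8.
3×V: price 6 ≤ 13, reach 3·2 = 6.
Best is 8.

8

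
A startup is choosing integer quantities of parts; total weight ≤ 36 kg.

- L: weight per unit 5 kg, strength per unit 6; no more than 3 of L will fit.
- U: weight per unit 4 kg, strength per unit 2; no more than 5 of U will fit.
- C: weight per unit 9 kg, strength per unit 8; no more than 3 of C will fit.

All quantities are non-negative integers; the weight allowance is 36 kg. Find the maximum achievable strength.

Take 3×L and 2×C: weight 33 ≤ 36, strength 3·6 + 2·8 = 34.
L has the best ratio (6/5) and is taken to its limit of 3; remaining capacity is filled optimally with the others.

34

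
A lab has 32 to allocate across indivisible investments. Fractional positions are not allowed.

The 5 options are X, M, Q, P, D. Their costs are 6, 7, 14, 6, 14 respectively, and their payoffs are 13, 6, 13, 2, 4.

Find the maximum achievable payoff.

32

Allowing fractional choices, the relaxed optimum would be about 33.7, but investments are indivisible.
X + Q + P: cost 6 + 14 + 6 = 26 ≤ 32, payoff 13 + 13 + 2 = 28.
X + M + Q: cost 6 + 7 + 14 = 27 ≤ 32, payoff 13 + 6 + 13 = 32.
Best is X, M, and Q with total payoff 32.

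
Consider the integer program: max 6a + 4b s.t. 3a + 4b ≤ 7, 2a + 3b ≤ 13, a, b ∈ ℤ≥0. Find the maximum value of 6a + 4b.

12

Relaxing integrality, the LP optimum is 14.00 at (a,b) = (2.33, 0), which is not an integer point.
(a,b)=(2,0): 3·2+4·0=6≤7, 2·2+3·0=4≤13, objective 12.
(a,b)=(1,1): 3·1+4·1=7≤7, 2·1+3·1=5≤13, objective 10.
(a,b)=(1,0): 3·1+4·0=3≤7, 2·1+3·0=2≤13, objective 6.
The best lattice point is (2,0), giving 12.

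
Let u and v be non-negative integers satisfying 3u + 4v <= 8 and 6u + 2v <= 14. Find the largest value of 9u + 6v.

(u,v)=(2,0): 3·2+4·0=6≤8, 6·2+2·0=12≤14, objective 18.
(u,v)=(1,1): 3·1+4·1=7≤8, 6·1+2·1=8≤14, objective 15.
(u,v)=(1,0): 3·1+4·0=3≤8, 6·1+2·0=6≤14, objective 9.
No feasible integer point exceeds 18.

18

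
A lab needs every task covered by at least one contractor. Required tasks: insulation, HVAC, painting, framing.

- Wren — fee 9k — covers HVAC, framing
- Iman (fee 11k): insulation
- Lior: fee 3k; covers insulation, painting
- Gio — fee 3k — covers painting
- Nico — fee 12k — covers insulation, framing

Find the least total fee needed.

This is an integer covering problem.
Choose Wren and Lior: together they cover insulation, HVAC, painting, framing — every task.
Total fee: 9 + 3 = 12.
No cover costs less than 12.

12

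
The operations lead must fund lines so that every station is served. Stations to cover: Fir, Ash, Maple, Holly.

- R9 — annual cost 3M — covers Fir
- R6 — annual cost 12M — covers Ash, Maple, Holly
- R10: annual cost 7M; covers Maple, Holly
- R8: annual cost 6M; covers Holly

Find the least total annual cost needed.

This is a weighted set-cover instance.
Choose R9 and R6: together they cover Fir, Ash, Maple, Holly — every station.
Total annual cost: 3 + 12 = 15.

15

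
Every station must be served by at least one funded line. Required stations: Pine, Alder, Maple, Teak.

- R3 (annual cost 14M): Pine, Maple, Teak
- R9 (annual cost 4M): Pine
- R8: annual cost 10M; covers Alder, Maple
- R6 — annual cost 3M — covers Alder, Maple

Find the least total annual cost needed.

17

The greedy cost-per-new-station heuristic would pick R6, R9, and R3 for 21, but a cheaper cover exists.
Choose R3 and R6: together they cover Pine, Alder, Maple, Teak — every station.
Total annual cost: 14 + 3 = 17.
No cover costs less than 17.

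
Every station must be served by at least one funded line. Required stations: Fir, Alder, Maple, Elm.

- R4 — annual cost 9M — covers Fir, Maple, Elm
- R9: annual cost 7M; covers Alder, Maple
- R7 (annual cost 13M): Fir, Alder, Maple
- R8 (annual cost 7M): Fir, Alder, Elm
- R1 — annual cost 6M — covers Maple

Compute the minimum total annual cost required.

13

Choose R8 and R1: together they cover Fir, Alder, Maple, Elm — every station.
Total annual cost: 7 + 6 = 13.
No cover costs less than 13.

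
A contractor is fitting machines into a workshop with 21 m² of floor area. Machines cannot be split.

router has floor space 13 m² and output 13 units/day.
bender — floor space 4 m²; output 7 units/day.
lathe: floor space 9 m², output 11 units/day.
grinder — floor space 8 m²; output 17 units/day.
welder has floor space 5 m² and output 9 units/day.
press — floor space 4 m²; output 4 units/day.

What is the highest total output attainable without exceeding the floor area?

Treat it as a binary knapsack problem.
Allowing fractional choices, the relaxed optimum would be about 37.9, but machines are indivisible.
bender + grinder + welder: floor space 4 + 8 + 5 = 17 ≤ 21, output 7 + 17 + 9 = 33.
bender + grinder + welder + press: floor space 4 + 8 + 5 + 4 = 21 ≤ 21, output 7 + 17 + 9 + 4 = 37.
bender + lathe + grinder: floor space 4 + 9 + 8 = 21 ≤ 21, output 7 + 11 + 17 = 35.
Best is bender, grinder, welder, and press with total output 37.

37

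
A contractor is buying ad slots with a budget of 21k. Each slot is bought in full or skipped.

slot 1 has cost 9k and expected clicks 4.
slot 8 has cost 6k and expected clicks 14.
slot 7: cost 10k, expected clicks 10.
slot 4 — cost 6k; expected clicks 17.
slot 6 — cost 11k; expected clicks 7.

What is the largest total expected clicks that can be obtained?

35

Allowing fractional choices, the relaxed optimum would be about 40.0, but ad slots are indivisible.
slot 1 + slot 8 + slot 4: cost 9 + 6 + 6 = 21 ≤ 21, expected clicks 4 + 14 + 17 = 35.
slot 8 + slot 4: cost 6 + 6 = 12 ≤ 21, expected clicks 14 + 17 = 31.
slot 7 + slot 4: cost 10 + 6 = 16 ≤ 21, expected clicks 10 + 17 = 27.
Best is slot 1, slot 8, and slot 4 with total expected clicks 35.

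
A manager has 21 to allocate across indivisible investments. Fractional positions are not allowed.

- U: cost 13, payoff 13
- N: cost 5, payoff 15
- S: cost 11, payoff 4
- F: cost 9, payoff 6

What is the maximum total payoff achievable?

Allowing fractional choices, the relaxed optimum would be about 30.0, but investments are indivisible.
N + F: cost 5 + 9 = 14 ≤ 21, payoff 15 + 6 = 21.
U + N: cost 13 + 5 = 18 ≤ 21, payoff 13 + 15 = 28.
Best is U and N with total payoff 28.

28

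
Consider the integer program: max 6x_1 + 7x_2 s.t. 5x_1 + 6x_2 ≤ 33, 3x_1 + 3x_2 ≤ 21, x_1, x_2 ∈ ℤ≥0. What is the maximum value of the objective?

The continuous relaxation peaks at (6.6, 0) with value 39.60; rounding to a feasible lattice point costs some objective.
(x_1,x_2)=(3,3): 5·3+6·3=33≤33, 3·3+3·3=18≤21, objective 39.
(x_1,x_2)=(4,2): 5·4+6·2=32≤33, 3·4+3·2=18≤21, objective 38.
No feasible integer point exceeds 39.

39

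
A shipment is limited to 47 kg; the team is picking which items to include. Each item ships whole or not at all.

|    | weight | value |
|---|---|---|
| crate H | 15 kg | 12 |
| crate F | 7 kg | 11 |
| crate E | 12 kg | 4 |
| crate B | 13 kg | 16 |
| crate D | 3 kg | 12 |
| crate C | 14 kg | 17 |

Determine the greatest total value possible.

57

crate F + crate B + crate D + crate C: weight 7 + 13 + 3 + 14 = 37 ≤ 47, value 11 + 16 + 12 + 17 = 56.
crate H + crate B + crate D + crate C: weight 15 + 13 + 3 + 14 = 45 ≤ 47, value 12 + 16 + 12 + 17 = 57.
Best is crate H, crate B, crate D, and crate C with total value 57.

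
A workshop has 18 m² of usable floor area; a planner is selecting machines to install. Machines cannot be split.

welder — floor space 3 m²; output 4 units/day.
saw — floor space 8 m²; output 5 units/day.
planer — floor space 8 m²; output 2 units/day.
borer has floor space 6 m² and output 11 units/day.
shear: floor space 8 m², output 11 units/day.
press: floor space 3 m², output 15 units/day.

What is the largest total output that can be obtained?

37

This is a 0-1 knapsack instance.
Allowing fractional choices, the relaxed optimum would be about 38.3, but machines are indivisible.
welder + borer + press: floor space 3 + 6 + 3 = 12 ≤ 18, output 4 + 11 + 15 = 30.
borer + shear + press: floor space 6 + 8 + 3 = 17 ≤ 18, output 11 + 11 + 15 = 37.
saw + borer + press: floor space 8 + 6 + 3 = 17 ≤ 18, output 5 + 11 + 15 = 31.
Best is borer, shear, and press with total output 37.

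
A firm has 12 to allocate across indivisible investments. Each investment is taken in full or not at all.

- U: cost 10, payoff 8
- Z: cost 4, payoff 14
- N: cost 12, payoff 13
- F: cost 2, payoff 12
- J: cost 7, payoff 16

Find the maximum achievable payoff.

30

This is an integer program with binary decision variables.
F + J: cost 2 + 7 = 9 ≤ 12, payoff 12 + 16 = 28.
Z + J: cost 4 + 7 = 11 ≤ 12, payoff 14 + 16 = 30.
Z + F: cost 4 + 2 = 6 ≤ 12, payoff 14 + 12 = 26.
Best is Z and J with total payoff 30.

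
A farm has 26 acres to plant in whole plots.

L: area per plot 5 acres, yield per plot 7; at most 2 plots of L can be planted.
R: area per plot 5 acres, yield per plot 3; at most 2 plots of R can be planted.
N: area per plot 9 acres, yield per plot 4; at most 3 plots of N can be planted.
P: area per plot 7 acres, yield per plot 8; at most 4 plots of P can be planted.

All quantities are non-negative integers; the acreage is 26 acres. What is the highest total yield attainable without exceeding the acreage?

31

L has the best ratio (7/5); taking only L gives at most 2×7 = 14 (stopped by the supply cap of 2).
Mixing does better — 1×L and 3×P: area 26 ≤ 26, yield 1·7 + 3·8 = 31.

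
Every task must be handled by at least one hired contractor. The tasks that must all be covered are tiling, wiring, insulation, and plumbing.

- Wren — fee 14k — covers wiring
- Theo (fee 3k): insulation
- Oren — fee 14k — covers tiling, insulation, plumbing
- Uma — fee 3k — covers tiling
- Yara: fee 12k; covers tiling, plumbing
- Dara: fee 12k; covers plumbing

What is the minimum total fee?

The greedy cost-per-new-task heuristic would pick Theo, Uma, Yara, and Wren for 32, but a cheaper cover exists.
Choose Wren and Oren: together they cover tiling, wiring, insulation, plumbing — every task.
Total fee: 14 + 14 = 28.
No cover costs less than 28.

28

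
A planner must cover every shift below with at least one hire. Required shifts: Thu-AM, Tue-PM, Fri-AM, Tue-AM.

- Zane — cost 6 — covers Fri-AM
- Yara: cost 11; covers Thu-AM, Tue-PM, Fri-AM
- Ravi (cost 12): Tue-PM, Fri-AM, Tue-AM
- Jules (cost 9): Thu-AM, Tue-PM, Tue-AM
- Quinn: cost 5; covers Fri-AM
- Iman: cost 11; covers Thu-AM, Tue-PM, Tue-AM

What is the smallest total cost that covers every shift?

Choose Jules and Quinn: together they cover Thu-AM, Tue-PM, Fri-AM, Tue-AM — every shift.
Total cost: 9 + 5 = 14.
No cover costs less than 14.

14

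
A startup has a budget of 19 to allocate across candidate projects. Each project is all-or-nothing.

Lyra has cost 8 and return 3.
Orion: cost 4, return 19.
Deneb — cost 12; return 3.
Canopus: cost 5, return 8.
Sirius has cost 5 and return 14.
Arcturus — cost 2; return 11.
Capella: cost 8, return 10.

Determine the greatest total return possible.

This is a 0-1 knapsack instance.
Orion + Canopus + Sirius + Arcturus: cost 4 + 5 + 5 + 2 = 16 ≤ 19, return 19 + 8 + 14 + 11 = 52.
Orion + Canopus + Arcturus + Capella: cost 4 + 5 + 2 + 8 = 19 ≤ 19, return 19 + 8 + 11 + 10 = 48.
Orion + Sirius + Arcturus + Capella: cost 4 + 5 + 2 + 8 = 19 ≤ 19, return 19 + 14 + 11 + 10 = 54.
Best is Orion, Sirius, Arcturus, and Capella with total return 54.

54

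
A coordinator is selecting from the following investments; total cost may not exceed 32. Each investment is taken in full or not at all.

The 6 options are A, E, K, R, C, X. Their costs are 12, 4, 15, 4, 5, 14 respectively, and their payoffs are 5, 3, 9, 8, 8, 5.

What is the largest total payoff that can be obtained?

This is an integer program with binary decision variables.
Take E, K, R, and C: cost 4 + 15 + 4 + 5 = 28 ≤ 32, payoff 3 + 9 + 8 + 8 = 28.
No other feasible combination does better.

28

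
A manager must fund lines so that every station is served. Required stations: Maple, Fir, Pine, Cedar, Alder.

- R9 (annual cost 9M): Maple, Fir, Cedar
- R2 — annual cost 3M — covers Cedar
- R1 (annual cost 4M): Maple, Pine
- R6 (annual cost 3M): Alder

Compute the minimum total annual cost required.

The greedy cost-per-new-station heuristic would pick R1, R2, R6, and R9 for 19, but a cheaper cover exists.
Choose R9, R1, and R6: together they cover Maple, Fir, Pine, Cedar, Alder — every station.
Total annual cost: 9 + 4 + 3 = 16.
No cover costs less than 16.

16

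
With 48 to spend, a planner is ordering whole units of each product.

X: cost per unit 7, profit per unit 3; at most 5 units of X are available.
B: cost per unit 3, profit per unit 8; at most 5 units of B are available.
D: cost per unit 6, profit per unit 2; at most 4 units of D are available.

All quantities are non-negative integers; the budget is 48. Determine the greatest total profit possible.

B has the best ratio (8/3); taking only B gives at most 5×8 = 40 (stopped by the supply cap of 5).
Mixing does better — 3×X, 5×B, and 2×D: cost 48 ≤ 48, profit 3·3 + 5·8 + 2·2 = 53.

53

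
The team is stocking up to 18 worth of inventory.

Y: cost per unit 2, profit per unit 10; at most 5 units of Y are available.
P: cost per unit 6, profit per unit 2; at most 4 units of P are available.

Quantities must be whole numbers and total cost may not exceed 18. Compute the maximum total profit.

5×Y: cost 10 ≤ 18, profit 5·10 = 50.
5×Y and 1×P: cost 16 ≤ 18, profit 5·10 + 1·2 = 52.
Best is 52.

52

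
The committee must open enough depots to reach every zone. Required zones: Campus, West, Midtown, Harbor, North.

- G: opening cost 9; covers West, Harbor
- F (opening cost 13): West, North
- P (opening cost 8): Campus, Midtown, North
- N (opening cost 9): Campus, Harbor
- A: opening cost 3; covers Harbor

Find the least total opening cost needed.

17

The greedy cost-per-new-zone heuristic would pick P, A, and G for 20, but a cheaper cover exists.
Choose G and P: together they cover Campus, West, Midtown, Harbor, North — every zone.
Total opening cost: 9 + 8 = 17.
No cover costs less than 17.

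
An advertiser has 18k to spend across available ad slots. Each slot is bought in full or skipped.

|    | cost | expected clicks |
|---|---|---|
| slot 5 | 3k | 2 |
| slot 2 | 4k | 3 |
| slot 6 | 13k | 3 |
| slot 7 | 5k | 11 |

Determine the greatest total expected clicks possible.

Treat it as a binary knapsack problem.
Allowing fractional choices, the relaxed optimum would be about 17.4, but ad slots are indivisible.
slot 5 + slot 2 + slot 7: cost 3 + 4 + 5 = 12 ≤ 18, expected clicks 2 + 3 + 11 = 16.
slot 2 + slot 7: cost 4 + 5 = 9 ≤ 18, expected clicks 3 + 11 = 14.
slot 6 + slot 7: cost 13 + 5 = 18 ≤ 18, expected clicks 3 + 11 = 14.
Best is slot 5, slot 2, and slot 7 with total expected clicks 16.

16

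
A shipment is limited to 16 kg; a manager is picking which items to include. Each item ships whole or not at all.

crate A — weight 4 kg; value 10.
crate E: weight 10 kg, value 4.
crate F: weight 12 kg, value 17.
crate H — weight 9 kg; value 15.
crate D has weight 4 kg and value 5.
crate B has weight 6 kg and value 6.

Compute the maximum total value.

27

crate A + crate H: weight 4 + 9 = 13 ≤ 16, value 10 + 15 = 25.
crate A + crate F: weight 4 + 12 = 16 ≤ 16, value 10 + 17 = 27.
Best is crate A and crate F with total value 27.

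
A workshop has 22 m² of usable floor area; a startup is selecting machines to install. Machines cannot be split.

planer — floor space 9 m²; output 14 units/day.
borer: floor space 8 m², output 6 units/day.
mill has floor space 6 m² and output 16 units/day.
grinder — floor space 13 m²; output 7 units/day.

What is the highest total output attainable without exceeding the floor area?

30

Take planer and mill: floor space 9 + 6 = 15 ≤ 22, output 14 + 16 = 30.
No other feasible combination does better.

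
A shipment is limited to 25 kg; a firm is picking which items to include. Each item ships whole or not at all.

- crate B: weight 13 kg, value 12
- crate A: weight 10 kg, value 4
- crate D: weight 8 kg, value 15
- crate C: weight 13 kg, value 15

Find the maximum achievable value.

Allowing fractional choices, the relaxed optimum would be about 33.7, but items are indivisible.
crate D + crate C: weight 8 + 13 = 21 ≤ 25, value 15 + 15 = 30.
crate B + crate D: weight 13 + 8 = 21 ≤ 25, value 12 + 15 = 27.
crate A + crate D: weight 10 + 8 = 18 ≤ 25, value 4 + 15 = 19.
Best is crate D and crate C with total value 30.

30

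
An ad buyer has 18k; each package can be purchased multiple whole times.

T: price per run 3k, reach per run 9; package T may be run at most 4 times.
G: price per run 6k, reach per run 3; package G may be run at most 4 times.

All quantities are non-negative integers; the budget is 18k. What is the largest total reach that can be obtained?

T has the best ratio (9/3); taking only T gives at most 4×9 = 36 (stopped by the supply cap of 4).
Mixing does better — 4×T and 1×G: price 18 ≤ 18, reach 4·9 + 1·3 = 39.

39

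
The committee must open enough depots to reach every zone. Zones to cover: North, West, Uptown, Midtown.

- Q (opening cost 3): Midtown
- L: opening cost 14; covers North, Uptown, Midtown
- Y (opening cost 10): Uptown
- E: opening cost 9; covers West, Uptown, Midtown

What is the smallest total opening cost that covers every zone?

The greedy cost-per-new-zone heuristic would pick Q, E, and L for 26, but a cheaper cover exists.
Choose L and E: together they cover North, West, Uptown, Midtown — every zone.
Total opening cost: 14 + 9 = 23.
No cover costs less than 23.

23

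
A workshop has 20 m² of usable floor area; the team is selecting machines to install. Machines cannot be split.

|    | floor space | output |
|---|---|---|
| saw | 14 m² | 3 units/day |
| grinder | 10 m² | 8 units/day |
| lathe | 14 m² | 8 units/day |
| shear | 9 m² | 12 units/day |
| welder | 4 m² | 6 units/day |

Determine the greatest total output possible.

Take grinder and shear: floor space 10 + 9 = 19 ≤ 20, output 8 + 12 = 20.
No other feasible combination does better.

20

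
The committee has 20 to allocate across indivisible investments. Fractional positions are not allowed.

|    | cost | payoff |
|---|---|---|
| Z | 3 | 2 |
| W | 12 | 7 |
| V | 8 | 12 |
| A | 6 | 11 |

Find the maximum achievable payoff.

25

Allowing fractional choices, the relaxed optimum would be about 26.8, but investments are indivisible.
V + A: cost 8 + 6 = 14 ≤ 20, payoff 12 + 11 = 23.
Z + V + A: cost 3 + 8 + 6 = 17 ≤ 20, payoff 2 + 12 + 11 = 25.
W + V: cost 12 + 8 = 20 ≤ 20, payoff 7 + 12 = 19.
Best is Z, V, and A with total payoff 25.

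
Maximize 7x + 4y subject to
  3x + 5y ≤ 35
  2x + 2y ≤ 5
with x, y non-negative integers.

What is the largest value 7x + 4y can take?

The continuous relaxation peaks at (2.5, 0) with value 17.50; rounding to a feasible lattice point costs some objective.
(x,y)=(2,0): 3·2+5·0=6≤35, 2·2+2·0=4≤5, objective 14.
(x,y)=(1,1): 3·1+5·1=8≤35, 2·1+2·1=4≤5, objective 11.
(x,y)=(1,0): 3·1+5·0=3≤35, 2·1+2·0=2≤5, objective 7.
The best lattice point is (2,0), giving 14.

14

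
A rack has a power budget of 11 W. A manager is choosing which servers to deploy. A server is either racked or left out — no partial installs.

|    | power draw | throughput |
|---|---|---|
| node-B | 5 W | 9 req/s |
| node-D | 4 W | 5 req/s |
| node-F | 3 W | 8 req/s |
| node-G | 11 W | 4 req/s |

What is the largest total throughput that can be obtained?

This is an integer program with binary decision variables.
node-B + node-D: power draw 5 + 4 = 9 ≤ 11, throughput 9 + 5 = 14.
node-B + node-F: power draw 5 + 3 = 8 ≤ 11, throughput 9 + 8 = 17.
Best is node-B and node-F with total throughput 17.

17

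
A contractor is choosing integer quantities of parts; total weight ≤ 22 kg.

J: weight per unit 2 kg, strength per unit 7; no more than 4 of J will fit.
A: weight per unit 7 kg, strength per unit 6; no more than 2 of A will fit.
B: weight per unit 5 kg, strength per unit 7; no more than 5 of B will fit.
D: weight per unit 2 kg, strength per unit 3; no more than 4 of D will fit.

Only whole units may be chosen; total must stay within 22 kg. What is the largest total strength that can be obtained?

48

4×J, 1×B, and 4×D: weight 21 ≤ 22, strength 4·7 + 1·7 + 4·3 = 47.
4×J, 2×B, and 2×D: weight 22 ≤ 22, strength 4·7 + 2·7 + 2·3 = 48.
Best is 48.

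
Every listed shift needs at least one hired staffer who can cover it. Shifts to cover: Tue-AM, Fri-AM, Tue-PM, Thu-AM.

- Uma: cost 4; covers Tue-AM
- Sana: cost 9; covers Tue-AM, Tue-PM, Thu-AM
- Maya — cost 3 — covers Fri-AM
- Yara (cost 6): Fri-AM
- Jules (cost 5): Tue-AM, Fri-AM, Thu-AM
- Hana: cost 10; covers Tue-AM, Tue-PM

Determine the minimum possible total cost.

This is an integer covering problem.
The greedy cost-per-new-shift heuristic would pick Jules and Sana for 14, but a cheaper cover exists.
Choose Sana and Maya: together they cover Tue-AM, Fri-AM, Tue-PM, Thu-AM — every shift.
Total cost: 9 + 3 = 12.
No cover costs less than 12.

12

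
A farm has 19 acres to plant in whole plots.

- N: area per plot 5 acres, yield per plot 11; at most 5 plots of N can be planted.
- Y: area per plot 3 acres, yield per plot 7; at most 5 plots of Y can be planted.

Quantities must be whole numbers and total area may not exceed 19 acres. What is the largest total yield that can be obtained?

Y has the best ratio (7/3); taking only Y gives at most 5×7 = 35 (stopped by the supply cap of 5).
Mixing does better — 2×N and 3×Y: area 19 ≤ 19, yield 2·11 + 3·7 = 43.

43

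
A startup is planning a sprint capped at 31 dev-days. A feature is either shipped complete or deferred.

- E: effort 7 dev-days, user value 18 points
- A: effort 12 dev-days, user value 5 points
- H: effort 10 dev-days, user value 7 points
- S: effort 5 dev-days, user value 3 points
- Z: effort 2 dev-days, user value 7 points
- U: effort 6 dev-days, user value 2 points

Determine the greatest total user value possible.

37

Take E, H, S, Z, and U: effort 7 + 10 + 5 + 2 + 6 = 30 ≤ 31, user value 18 + 7 + 3 + 7 + 2 = 37.
No feasible combination exceeds this.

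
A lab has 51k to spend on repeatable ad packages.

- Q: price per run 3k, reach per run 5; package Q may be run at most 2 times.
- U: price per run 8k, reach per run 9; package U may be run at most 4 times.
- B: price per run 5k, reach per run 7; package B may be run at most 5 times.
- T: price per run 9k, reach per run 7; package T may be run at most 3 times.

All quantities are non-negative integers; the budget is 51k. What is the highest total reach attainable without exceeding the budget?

65

Q has the best ratio (5/3); taking only Q gives at most 2×5 = 10 (stopped by the supply cap of 2).
Mixing does better — 2×Q, 3×U, and 4×B: price 50 ≤ 51, reach 2·5 + 3·9 + 4·7 = 65.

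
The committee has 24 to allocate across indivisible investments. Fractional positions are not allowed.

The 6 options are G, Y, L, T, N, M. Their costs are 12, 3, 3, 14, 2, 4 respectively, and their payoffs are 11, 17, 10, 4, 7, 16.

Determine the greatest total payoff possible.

61

G + Y + L + M: cost 12 + 3 + 3 + 4 = 22 ≤ 24, payoff 11 + 17 + 10 + 16 = 54.
G + Y + L + N + M: cost 12 + 3 + 3 + 2 + 4 = 24 ≤ 24, payoff 11 + 17 + 10 + 7 + 16 = 61.
G + Y + N + M: cost 12 + 3 + 2 + 4 = 21 ≤ 24, payoff 11 + 17 + 7 + 16 = 51.
Best is G, Y, L, N, and M with total payoff 61.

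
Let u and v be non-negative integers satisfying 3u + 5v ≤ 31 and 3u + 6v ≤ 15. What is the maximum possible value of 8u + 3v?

40

(u,v)=(5,0) is feasible, giving 40.
(u,v)=(4,0) is feasible, giving 32.
No feasible integer point exceeds 40.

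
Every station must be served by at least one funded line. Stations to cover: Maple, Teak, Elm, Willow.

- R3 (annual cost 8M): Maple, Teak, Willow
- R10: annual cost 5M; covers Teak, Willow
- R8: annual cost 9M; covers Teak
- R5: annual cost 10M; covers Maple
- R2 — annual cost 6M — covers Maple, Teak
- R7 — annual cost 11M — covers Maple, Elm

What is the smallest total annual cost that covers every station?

16

Choose R10 and R7: together they cover Maple, Teak, Elm, Willow — every station.
Total annual cost: 5 + 11 = 16.
No cover costs less than 16.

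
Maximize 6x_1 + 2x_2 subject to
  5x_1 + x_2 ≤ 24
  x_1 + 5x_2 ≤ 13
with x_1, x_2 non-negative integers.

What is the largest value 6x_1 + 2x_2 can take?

26

Relaxing integrality, the LP optimum is 30.17 at (x_1,x_2) = (4.46, 1.71), which is not an integer point.
(x_1,x_2)=(4,1): 5·4+1·1=21≤24, 1·4+5·1=9≤13, objective 26.
(x_1,x_2)=(4,0): 5·4+1·0=20≤24, 1·4+5·0=4≤13, objective 24.
(x_1,x_2)=(3,2): 5·3+1·2=17≤24, 1·3+5·2=13≤13, objective 22.
The best lattice point is (4,1), giving 26.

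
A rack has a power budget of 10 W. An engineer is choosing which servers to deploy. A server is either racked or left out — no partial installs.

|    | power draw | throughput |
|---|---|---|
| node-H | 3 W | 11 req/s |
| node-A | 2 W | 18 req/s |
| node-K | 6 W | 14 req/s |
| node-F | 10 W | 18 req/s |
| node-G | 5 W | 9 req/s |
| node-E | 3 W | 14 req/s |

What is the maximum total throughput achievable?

This is an integer program with binary decision variables.
Take node-H, node-A, and node-E: power draw 3 + 2 + 3 = 8 ≤ 10, throughput 11 + 18 + 14 = 43.
No other feasible combination does better.

43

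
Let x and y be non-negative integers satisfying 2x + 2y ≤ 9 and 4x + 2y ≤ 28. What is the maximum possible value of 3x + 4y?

Relaxing integrality, the LP optimum is 18.00 at (x,y) = (0, 4.5), which is not an integer point.
(x,y)=(0,4): 2·0+2·4=8≤9, 4·0+2·4=8≤28, objective 16.
(x,y)=(1,3): 2·1+2·3=8≤9, 4·1+2·3=10≤28, objective 15.
(x,y)=(0,3): 2·0+2·3=6≤9, 4·0+2·3=6≤28, objective 12.
The best lattice point is (0,4), giving 16.

16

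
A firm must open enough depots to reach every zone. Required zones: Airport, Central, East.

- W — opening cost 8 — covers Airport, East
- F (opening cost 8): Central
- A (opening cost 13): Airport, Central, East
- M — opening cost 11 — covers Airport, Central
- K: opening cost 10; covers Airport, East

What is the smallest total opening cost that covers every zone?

13

The greedy cost-per-new-zone heuristic would pick W and F for 16, but a cheaper cover exists.
A alone covers Airport, Central, East — every zone.
Total opening cost: 13.
No cover costs less than 13.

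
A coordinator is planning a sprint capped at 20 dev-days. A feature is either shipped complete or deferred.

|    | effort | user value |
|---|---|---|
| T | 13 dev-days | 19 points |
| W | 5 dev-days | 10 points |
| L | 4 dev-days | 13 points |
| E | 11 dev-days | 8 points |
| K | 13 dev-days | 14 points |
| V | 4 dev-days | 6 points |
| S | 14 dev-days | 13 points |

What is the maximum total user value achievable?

32

Treat it as a binary knapsack problem.
Take T and L: effort 13 + 4 = 17 ≤ 20, user value 19 + 13 = 32.
No other feasible combination does better.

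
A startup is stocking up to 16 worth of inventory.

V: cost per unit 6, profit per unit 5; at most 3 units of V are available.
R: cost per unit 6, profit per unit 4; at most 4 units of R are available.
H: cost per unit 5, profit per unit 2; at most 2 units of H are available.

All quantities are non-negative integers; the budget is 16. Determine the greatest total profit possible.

10

This is a bounded integer knapsack.
2×V: cost 12 ≤ 16, profit 2·5 = 10.
1×V and 2×H: cost 16 ≤ 16, profit 1·5 + 2·2 = 9.
Best is 10.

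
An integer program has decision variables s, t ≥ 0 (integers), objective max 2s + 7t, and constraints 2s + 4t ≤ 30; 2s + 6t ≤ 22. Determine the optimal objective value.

25

(s,t)=(2,3) is feasible, giving 25.
(s,t)=(1,3) is feasible, giving 23.
The best lattice point is (2,3), giving 25.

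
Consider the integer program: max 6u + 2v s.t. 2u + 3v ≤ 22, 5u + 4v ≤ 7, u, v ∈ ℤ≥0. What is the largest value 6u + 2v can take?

The continuous relaxation peaks at (1.4, 0) with value 8.40; rounding to a feasible lattice point costs some objective.
(u,v)=(1,0): 2·1+3·0=2≤22, 5·1+4·0=5≤7, objective 6.
(u,v)=(0,1): 2·0+3·1=3≤22, 5·0+4·1=4≤7, objective 2.
No feasible integer point exceeds 6.

6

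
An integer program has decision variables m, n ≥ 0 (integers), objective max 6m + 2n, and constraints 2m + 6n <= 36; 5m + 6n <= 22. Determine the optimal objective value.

The continuous relaxation peaks at (4.4, 0) with value 26.40; rounding to a feasible lattice point costs some objective.
(m,n)=(4,0) is feasible, giving 24.
(m,n)=(3,1) is feasible, giving 20.
Maximum is 24 at (m,n)=(4,0).

24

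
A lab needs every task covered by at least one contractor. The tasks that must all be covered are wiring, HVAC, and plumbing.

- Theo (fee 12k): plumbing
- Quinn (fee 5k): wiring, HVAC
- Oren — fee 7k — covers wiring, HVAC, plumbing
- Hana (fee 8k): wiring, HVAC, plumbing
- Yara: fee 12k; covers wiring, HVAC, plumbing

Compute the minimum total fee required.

Oren alone covers wiring, HVAC, plumbing — every task.
Total fee: 7.
No cover costs less than 7.

7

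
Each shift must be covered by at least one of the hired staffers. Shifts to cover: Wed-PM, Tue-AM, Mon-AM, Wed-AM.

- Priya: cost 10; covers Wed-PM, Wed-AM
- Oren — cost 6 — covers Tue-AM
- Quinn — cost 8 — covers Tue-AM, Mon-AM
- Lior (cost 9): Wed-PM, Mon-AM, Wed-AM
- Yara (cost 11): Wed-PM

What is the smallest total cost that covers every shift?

Choose Oren and Lior: together they cover Wed-PM, Tue-AM, Mon-AM, Wed-AM — every shift.
Total cost: 6 + 9 = 15.

15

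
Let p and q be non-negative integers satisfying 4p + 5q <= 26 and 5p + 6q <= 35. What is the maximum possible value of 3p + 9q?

45

The continuous relaxation peaks at (0, 5.2) with value 46.80; rounding to a feasible lattice point costs some objective.
(p,q)=(0,5): 4·0+5·5=25≤26, 5·0+6·5=30≤35, objective 45.
(p,q)=(1,4): 4·1+5·4=24≤26, 5·1+6·4=29≤35, objective 39.
(p,q)=(0,4): 4·0+5·4=20≤26, 5·0+6·4=24≤35, objective 36.
Maximum is 45 at (p,q)=(0,5).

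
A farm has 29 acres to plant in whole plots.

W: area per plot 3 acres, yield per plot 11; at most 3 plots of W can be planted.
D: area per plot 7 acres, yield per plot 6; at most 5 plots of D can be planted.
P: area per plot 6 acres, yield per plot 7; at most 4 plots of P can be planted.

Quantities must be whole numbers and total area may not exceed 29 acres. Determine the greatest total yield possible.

Take 3×W and 3×P: area 27 ≤ 29, yield 3·11 + 3·7 = 54.
W has the best ratio (11/3) and is taken to its limit of 3; remaining capacity is filled optimally with the others.

54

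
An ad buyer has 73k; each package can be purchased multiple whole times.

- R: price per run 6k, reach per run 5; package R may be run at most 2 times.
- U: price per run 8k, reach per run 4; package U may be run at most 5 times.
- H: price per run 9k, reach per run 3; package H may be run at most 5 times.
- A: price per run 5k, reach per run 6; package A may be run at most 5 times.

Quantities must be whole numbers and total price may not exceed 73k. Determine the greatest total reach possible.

56

A has the best ratio (6/5); taking only A gives at most 5×6 = 30 (stopped by the supply cap of 5).
Mixing does better — 2×R, 4×U, and 5×A: price 69 ≤ 73, reach 2·5 + 4·4 + 5·6 = 56.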